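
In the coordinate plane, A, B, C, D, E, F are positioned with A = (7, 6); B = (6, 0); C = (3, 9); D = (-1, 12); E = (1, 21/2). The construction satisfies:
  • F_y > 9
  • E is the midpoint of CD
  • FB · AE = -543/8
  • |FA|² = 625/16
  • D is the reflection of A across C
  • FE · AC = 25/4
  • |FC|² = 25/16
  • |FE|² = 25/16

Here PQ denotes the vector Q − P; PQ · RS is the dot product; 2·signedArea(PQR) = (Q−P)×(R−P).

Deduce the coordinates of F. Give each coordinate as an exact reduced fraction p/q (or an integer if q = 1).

F = (2, 39/4)

1. F_x = 2  [line 6·x + -9/2·y + 255/8 = 0 ∩ |FA|² = 625/16]
2. F_y = 39/4  [line 6·x + -9/2·y + 255/8 = 0 ∩ |FA|² = 625/16]
   → F = (2, 39/4)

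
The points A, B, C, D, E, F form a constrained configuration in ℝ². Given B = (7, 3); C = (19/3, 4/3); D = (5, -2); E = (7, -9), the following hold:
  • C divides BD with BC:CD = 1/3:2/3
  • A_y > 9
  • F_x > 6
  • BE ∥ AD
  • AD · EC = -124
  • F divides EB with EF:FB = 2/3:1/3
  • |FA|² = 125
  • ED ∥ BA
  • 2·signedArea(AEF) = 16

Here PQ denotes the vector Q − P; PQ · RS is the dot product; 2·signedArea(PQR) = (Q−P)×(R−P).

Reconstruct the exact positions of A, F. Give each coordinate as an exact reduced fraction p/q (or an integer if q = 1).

A = (5, 10)
F = (7, -1)

1. A_x = 5  [BE ∥ AD ∩ ED ∥ BA]
2. A_y = 10  [BE ∥ AD ∩ ED ∥ BA]
   → A = (5, 10)
3. F_x = 7  [F divides EB with EF:FB = 2/3:1/3]
4. F_y = -1  [F divides EB with EF:FB = 2/3:1/3]
   → F = (7, -1)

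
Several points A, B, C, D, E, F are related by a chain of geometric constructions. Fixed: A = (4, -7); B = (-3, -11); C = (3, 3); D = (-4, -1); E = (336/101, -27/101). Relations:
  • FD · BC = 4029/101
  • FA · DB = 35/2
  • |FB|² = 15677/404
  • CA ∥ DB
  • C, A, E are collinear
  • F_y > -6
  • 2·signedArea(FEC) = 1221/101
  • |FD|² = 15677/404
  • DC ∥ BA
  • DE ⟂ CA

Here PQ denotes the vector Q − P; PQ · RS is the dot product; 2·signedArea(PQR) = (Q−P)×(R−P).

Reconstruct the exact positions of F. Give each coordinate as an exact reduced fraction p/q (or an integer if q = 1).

F = (33/202, -569/101)

1. F_x = 33/202  [FA · DB = 35/2 ∩ 2·signedArea(FEC) = 1221/101]
2. F_y = -569/101  [FA · DB = 35/2 ∩ 2·signedArea(FEC) = 1221/101]
   → F = (33/202, -569/101)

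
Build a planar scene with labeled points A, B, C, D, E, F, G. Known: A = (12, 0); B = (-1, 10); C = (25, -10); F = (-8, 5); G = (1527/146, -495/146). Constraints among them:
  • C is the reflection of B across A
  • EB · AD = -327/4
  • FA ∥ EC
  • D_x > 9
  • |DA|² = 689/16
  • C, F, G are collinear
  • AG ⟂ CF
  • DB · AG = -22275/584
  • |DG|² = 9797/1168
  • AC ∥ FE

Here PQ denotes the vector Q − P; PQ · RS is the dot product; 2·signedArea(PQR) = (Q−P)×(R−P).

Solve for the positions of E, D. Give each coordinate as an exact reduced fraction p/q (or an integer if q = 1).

D = (10, -25/4)
E = (5, -5)

1. E_x = 5  [FA ∥ EC ∩ AC ∥ FE]
2. E_y = -5  [FA ∥ EC ∩ AC ∥ FE]
   → E = (5, -5)
3. D_x = 10  [DB · AG = -22275/584 ∩ EB · AD = -327/4]
4. D_y = -25/4  [DB · AG = -22275/584 ∩ EB · AD = -327/4]
   → D = (10, -25/4)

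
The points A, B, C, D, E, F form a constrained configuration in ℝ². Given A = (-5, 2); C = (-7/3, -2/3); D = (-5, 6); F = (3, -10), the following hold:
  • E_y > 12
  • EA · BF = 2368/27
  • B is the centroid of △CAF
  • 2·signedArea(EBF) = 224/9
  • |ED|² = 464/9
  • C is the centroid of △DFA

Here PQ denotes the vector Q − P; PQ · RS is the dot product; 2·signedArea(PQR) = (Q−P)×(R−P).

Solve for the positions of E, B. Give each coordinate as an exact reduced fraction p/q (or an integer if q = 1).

B = (-13/9, -26/9)
E = (-23/3, 38/3)

1. B_x = -13/9  [B is the centroid of △CAF]
2. B_y = -26/9  [B is the centroid of △CAF]
   → B = (-13/9, -26/9)
3. E_x = -23/3  [EA · BF = 2368/27 ∩ 2·signedArea(EBF) = 224/9]
4. E_y = 38/3  [EA · BF = 2368/27 ∩ 2·signedArea(EBF) = 224/9]
   → E = (-23/3, 38/3)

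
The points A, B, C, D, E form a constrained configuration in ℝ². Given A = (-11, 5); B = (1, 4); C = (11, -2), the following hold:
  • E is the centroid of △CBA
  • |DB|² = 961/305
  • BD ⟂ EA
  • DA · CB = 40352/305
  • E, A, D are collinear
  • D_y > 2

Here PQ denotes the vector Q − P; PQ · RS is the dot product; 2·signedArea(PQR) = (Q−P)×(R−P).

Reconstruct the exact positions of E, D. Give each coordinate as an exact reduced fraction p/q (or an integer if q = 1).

1. E_x = 1/3  [E is the centroid of △CBA]
2. E_y = 7/3  [E is the centroid of △CBA]
   → E = (1/3, 7/3)
3. D_x = 181/305  [E, A, D are collinear ∩ BD ⟂ EA]
4. D_y = 693/305  [E, A, D are collinear ∩ BD ⟂ EA]
   → D = (181/305, 693/305)

D = (181/305, 693/305)
E = (1/3, 7/3)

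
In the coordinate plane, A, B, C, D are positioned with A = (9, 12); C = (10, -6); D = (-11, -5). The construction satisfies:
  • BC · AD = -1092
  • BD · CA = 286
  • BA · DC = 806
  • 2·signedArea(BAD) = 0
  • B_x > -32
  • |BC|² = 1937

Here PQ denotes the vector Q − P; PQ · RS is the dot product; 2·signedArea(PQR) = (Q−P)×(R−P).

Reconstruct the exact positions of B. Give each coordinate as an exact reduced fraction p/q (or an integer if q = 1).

B = (-31, -22)

1. B_x = -31  [2·signedArea(BAD) = 0 ∩ BA · DC = 806]
2. B_y = -22  [2·signedArea(BAD) = 0 ∩ BA · DC = 806]
   → B = (-31, -22)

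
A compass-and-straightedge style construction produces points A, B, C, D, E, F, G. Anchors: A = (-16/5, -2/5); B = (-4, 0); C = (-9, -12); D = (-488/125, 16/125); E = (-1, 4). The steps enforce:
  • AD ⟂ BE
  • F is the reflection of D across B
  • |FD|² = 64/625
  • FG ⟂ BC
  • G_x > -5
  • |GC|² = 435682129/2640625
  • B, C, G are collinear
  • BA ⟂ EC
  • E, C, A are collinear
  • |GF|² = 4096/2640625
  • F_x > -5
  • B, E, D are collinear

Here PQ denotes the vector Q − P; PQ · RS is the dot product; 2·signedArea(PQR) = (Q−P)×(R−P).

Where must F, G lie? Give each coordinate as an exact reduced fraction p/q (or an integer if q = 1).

1. F_x = -512/125  [F is the reflection of D across B]
2. F_y = -16/125  [F is the reflection of D across B]
   → F = (-512/125, -16/125)
3. G_x = -17152/4225  [B, C, G are collinear ∩ FG ⟂ BC]
4. G_y = -3024/21125  [B, C, G are collinear ∩ FG ⟂ BC]
   → G = (-17152/4225, -3024/21125)

F = (-512/125, -16/125)
G = (-17152/4225, -3024/21125)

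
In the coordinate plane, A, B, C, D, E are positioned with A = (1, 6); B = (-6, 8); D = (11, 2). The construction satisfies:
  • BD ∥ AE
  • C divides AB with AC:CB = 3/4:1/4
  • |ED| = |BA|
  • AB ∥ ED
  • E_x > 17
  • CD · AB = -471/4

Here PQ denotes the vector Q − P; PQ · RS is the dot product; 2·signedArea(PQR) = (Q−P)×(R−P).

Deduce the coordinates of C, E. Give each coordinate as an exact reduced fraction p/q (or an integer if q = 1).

1. C_x = -17/4  [C divides AB with AC:CB = 3/4:1/4]
2. C_y = 15/2  [C divides AB with AC:CB = 3/4:1/4]
   → C = (-17/4, 15/2)
3. E_x = 18  [AB ∥ ED ∩ BD ∥ AE]
4. E_y = 0  [AB ∥ ED ∩ BD ∥ AE]
   → E = (18, 0)

C = (-17/4, 15/2)
E = (18, 0)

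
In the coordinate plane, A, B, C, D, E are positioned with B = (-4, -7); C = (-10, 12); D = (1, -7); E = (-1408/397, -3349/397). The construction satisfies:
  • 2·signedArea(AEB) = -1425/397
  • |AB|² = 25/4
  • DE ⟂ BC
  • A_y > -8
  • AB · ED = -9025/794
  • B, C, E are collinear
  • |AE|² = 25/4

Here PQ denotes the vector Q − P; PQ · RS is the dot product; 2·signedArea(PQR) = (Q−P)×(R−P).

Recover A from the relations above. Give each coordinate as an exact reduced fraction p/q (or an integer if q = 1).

1. A_x = -3/2  [line -570/397·x + -180/397·y + -2115/397 = 0 ∩ |AE|² = 25/4]
2. A_y = -7  [line -570/397·x + -180/397·y + -2115/397 = 0 ∩ |AE|² = 25/4]
   → A = (-3/2, -7)

A = (-3/2, -7)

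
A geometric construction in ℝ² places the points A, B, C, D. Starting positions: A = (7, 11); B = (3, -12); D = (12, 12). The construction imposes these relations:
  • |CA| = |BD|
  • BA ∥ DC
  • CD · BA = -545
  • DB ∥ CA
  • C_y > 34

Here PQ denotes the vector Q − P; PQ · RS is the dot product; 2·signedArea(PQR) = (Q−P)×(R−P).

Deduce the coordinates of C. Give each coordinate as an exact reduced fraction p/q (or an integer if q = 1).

C = (16, 35)

1. C_x = 16  [DB ∥ CA ∩ BA ∥ DC]
2. C_y = 35  [DB ∥ CA ∩ BA ∥ DC]
   → C = (16, 35)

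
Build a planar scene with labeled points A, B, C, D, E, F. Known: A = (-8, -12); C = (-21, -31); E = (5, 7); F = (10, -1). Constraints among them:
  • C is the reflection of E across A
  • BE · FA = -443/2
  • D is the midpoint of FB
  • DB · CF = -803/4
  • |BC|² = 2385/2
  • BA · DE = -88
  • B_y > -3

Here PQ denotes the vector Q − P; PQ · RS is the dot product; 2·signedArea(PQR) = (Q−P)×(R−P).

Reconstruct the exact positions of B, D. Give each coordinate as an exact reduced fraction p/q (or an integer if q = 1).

1. B_x = -3/2  [line 18·x + 11·y + 109/2 = 0 ∩ |BC|² = 2385/2]
2. B_y = -5/2  [line 18·x + 11·y + 109/2 = 0 ∩ |BC|² = 2385/2]
   → B = (-3/2, -5/2)
3. D_x = 17/4  [D is the midpoint of FB]
4. D_y = -7/4  [D is the midpoint of FB]
   → D = (17/4, -7/4)

B = (-3/2, -5/2)
D = (17/4, -7/4)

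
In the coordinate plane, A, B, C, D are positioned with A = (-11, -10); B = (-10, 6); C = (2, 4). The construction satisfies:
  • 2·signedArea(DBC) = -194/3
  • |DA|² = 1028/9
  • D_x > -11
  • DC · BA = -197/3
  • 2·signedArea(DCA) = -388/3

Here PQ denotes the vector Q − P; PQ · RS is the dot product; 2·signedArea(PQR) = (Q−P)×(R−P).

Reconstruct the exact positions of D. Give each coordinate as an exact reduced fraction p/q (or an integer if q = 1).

1. D_x = -31/3  [2·signedArea(DBC) = -194/3 ∩ DC · BA = -197/3]
2. D_y = 2/3  [2·signedArea(DBC) = -194/3 ∩ DC · BA = -197/3]
   → D = (-31/3, 2/3)

D = (-31/3, 2/3)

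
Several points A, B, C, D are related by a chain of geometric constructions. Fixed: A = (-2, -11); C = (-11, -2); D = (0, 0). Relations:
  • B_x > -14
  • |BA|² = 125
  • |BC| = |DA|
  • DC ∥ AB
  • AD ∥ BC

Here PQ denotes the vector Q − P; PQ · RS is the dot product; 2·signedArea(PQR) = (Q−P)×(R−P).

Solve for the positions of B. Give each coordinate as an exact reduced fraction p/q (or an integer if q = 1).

1. B_x = -13  [AD ∥ BC ∩ DC ∥ AB]
2. B_y = -13  [AD ∥ BC ∩ DC ∥ AB]
   → B = (-13, -13)

B = (-13, -13)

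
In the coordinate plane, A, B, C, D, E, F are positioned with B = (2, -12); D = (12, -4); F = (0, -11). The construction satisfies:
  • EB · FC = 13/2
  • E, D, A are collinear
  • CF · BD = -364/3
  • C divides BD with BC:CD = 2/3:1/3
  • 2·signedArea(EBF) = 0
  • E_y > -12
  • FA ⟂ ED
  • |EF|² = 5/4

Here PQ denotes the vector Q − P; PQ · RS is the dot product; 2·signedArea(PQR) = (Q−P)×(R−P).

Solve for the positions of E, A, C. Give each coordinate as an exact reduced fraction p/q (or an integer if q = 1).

1. C_x = 26/3  [C divides BD with BC:CD = 2/3:1/3]
2. C_y = -20/3  [C divides BD with BC:CD = 2/3:1/3]
   → C = (26/3, -20/3)
3. E_x = 1  [2·signedArea(EBF) = 0 ∩ EB · FC = 13/2]
4. E_y = -23/2  [2·signedArea(EBF) = 0 ∩ EB · FC = 13/2]
   → E = (1, -23/2)
5. A_x = 390/709  [E, D, A are collinear ∩ FA ⟂ ED]
6. A_y = -8371/709  [E, D, A are collinear ∩ FA ⟂ ED]
   → A = (390/709, -8371/709)

A = (390/709, -8371/709)
C = (26/3, -20/3)
E = (1, -23/2)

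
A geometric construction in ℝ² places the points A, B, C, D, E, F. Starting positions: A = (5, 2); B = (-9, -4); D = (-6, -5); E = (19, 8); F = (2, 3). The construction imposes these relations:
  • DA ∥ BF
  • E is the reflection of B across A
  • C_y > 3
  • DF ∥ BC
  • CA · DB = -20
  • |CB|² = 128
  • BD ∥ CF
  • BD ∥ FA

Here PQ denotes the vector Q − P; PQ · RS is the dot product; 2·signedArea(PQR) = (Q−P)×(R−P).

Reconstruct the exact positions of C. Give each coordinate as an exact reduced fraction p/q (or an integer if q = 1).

C = (-1, 4)

1. C_x = -1  [BD ∥ CF ∩ DF ∥ BC]
2. C_y = 4  [BD ∥ CF ∩ DF ∥ BC]
   → C = (-1, 4)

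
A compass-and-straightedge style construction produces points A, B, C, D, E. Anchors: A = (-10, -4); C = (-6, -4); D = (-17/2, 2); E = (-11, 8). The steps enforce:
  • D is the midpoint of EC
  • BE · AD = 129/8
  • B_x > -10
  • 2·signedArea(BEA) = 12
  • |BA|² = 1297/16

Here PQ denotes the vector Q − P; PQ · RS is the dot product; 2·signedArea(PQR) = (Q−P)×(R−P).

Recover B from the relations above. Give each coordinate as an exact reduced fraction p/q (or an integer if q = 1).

B = (-39/4, 5)

1. B_x = -39/4  [BE · AD = 129/8 ∩ 2·signedArea(BEA) = 12]
2. B_y = 5  [BE · AD = 129/8 ∩ 2·signedArea(BEA) = 12]
   → B = (-39/4, 5)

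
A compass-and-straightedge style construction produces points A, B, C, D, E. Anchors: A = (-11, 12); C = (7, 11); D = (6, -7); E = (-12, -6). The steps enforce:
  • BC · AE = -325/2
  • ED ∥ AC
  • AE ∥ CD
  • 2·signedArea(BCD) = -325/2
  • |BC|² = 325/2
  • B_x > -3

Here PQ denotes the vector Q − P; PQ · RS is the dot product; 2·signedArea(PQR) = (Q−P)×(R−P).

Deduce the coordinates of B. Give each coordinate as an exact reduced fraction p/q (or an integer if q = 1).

1. B_x = -5/2  [2·signedArea(BCD) = -325/2 ∩ BC · AE = -325/2]
2. B_y = 5/2  [2·signedArea(BCD) = -325/2 ∩ BC · AE = -325/2]
   → B = (-5/2, 5/2)

B = (-5/2, 5/2)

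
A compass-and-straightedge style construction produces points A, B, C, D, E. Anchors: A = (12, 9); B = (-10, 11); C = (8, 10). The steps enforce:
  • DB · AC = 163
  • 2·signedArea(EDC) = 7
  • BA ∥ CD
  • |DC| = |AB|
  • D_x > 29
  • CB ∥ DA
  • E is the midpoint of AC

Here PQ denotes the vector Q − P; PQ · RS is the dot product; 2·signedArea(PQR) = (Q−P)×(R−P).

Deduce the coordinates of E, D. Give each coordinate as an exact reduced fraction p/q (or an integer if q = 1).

D = (30, 8)
E = (10, 19/2)

1. E_x = 10  [E is the midpoint of AC]
2. E_y = 19/2  [E is the midpoint of AC]
   → E = (10, 19/2)
3. D_x = 30  [CB ∥ DA ∩ BA ∥ CD]
4. D_y = 8  [CB ∥ DA ∩ BA ∥ CD]
   → D = (30, 8)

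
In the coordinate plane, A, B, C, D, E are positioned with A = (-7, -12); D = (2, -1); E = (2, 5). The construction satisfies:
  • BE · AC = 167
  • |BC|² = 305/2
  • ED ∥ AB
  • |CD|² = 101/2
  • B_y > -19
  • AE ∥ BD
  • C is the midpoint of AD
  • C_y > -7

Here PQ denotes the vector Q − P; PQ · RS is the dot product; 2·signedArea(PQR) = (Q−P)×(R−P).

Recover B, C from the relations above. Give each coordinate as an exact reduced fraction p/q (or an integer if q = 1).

1. B_x = -7  [AE ∥ BD ∩ ED ∥ AB]
2. B_y = -18  [AE ∥ BD ∩ ED ∥ AB]
   → B = (-7, -18)
3. C_x = -5/2  [C is the midpoint of AD]
4. C_y = -13/2  [C is the midpoint of AD]
   → C = (-5/2, -13/2)

B = (-7, -18)
C = (-5/2, -13/2)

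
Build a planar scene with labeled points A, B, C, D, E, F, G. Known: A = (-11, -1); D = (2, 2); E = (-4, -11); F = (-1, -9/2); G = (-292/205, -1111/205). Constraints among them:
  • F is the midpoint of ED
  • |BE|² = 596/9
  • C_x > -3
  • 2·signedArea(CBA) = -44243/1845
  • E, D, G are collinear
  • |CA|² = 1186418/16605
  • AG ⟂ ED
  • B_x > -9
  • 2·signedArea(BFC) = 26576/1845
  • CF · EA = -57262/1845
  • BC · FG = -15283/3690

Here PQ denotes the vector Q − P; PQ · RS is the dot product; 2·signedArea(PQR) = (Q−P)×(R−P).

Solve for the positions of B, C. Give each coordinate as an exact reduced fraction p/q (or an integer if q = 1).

1. C_x = -4976/1845  [line 7·x + -10·y + -12848/1845 = 0 ∩ |CA|² = 1186418/16605]
2. C_y = -4768/1845  [line 7·x + -10·y + -12848/1845 = 0 ∩ |CA|² = 1186418/16605]
   → C = (-4976/1845, -4768/1845)
3. B_x = -26/3  [BC · FG = -15283/3690 ∩ 2·signedArea(CBA) = -44243/1845]
4. B_y = -13/3  [BC · FG = -15283/3690 ∩ 2·signedArea(CBA) = -44243/1845]
   → B = (-26/3, -13/3)

B = (-26/3, -13/3)
C = (-4976/1845, -4768/1845)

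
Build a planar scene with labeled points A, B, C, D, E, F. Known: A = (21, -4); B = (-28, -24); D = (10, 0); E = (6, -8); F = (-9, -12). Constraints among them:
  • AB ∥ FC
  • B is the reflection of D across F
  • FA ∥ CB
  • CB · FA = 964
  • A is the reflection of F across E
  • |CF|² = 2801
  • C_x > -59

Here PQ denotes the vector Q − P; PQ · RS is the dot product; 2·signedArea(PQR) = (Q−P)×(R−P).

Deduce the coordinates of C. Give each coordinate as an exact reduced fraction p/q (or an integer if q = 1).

1. C_x = -58  [FA ∥ CB ∩ AB ∥ FC]
2. C_y = -32  [FA ∥ CB ∩ AB ∥ FC]
   → C = (-58, -32)

C = (-58, -32)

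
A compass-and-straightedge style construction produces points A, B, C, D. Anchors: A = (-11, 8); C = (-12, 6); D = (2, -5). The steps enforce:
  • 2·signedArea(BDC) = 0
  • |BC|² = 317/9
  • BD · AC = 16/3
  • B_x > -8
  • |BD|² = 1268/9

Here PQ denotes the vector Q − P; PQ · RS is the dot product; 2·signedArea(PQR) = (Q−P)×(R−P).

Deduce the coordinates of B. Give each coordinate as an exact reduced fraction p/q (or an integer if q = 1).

1. B_x = -22/3  [2·signedArea(BDC) = 0 ∩ BD · AC = 16/3]
2. B_y = 7/3  [2·signedArea(BDC) = 0 ∩ BD · AC = 16/3]
   → B = (-22/3, 7/3)

B = (-22/3, 7/3)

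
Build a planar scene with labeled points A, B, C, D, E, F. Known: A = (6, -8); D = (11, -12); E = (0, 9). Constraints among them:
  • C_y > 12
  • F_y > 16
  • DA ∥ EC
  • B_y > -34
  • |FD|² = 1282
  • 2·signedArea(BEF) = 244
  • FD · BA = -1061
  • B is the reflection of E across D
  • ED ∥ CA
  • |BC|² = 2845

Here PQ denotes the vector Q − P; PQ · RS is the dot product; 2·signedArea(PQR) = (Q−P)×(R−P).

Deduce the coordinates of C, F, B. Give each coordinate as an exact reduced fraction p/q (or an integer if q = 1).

B = (22, -33)
C = (-5, 13)
F = (-10, 17)

1. C_x = -5  [ED ∥ CA ∩ DA ∥ EC]
2. C_y = 13  [ED ∥ CA ∩ DA ∥ EC]
   → C = (-5, 13)
3. B_x = 22  [B is the reflection of E across D]
4. B_y = -33  [B is the reflection of E across D]
   → B = (22, -33)
5. F_x = -10  [FD · BA = -1061 ∩ 2·signedArea(BEF) = 244]
6. F_y = 17  [FD · BA = -1061 ∩ 2·signedArea(BEF) = 244]
   → F = (-10, 17)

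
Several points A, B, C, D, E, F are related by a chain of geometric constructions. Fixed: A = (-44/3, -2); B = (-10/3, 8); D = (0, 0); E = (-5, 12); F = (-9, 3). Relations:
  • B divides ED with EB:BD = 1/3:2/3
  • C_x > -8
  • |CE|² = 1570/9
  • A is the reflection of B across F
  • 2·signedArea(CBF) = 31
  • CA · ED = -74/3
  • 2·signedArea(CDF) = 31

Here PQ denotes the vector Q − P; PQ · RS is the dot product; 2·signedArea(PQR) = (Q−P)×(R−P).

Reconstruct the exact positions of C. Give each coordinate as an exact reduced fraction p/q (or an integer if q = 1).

1. C_x = -22/3  [2·signedArea(CDF) = 31 ∩ CA · ED = -74/3]
2. C_y = -1  [2·signedArea(CDF) = 31 ∩ CA · ED = -74/3]
   → C = (-22/3, -1)

C = (-22/3, -1)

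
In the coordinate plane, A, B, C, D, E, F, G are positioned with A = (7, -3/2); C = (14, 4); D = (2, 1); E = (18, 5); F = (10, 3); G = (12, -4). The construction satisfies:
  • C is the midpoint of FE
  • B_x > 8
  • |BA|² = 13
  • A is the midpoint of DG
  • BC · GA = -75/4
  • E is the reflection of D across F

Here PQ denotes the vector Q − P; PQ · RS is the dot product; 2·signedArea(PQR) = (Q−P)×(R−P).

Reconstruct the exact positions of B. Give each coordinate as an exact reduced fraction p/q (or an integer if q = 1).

B = (9, 3/2)

1. B_x = 9  [line 5·x + -5/2·y + -165/4 = 0 ∩ |BA|² = 13]
2. B_y = 3/2  [line 5·x + -5/2·y + -165/4 = 0 ∩ |BA|² = 13]
   → B = (9, 3/2)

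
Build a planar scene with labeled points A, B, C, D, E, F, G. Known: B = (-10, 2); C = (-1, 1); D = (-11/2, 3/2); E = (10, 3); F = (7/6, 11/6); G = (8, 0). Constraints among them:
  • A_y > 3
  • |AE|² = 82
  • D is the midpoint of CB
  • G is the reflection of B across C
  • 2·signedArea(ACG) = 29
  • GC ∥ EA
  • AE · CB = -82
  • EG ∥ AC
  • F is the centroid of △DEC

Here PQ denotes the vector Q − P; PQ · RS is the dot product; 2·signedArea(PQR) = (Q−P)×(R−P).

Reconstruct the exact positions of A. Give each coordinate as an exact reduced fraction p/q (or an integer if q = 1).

A = (1, 4)

1. A_x = 1  [EG ∥ AC ∩ GC ∥ EA]
2. A_y = 4  [EG ∥ AC ∩ GC ∥ EA]
   → A = (1, 4)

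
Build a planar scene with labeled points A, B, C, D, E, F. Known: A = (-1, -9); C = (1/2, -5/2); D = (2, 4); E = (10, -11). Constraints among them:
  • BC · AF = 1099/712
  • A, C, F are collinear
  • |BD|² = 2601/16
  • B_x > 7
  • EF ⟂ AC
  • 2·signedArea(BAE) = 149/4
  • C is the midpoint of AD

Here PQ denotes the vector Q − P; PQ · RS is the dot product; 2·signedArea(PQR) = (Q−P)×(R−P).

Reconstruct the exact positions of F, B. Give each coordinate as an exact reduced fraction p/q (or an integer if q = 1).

1. F_x = -157/178  [A, C, F are collinear ∩ EF ⟂ AC]
2. F_y = -1511/178  [A, C, F are collinear ∩ EF ⟂ AC]
   → F = (-157/178, -1511/178)
3. B_x = 8  [2·signedArea(BAE) = 149/4 ∩ BC · AF = 1099/712]
4. B_y = -29/4  [2·signedArea(BAE) = 149/4 ∩ BC · AF = 1099/712]
   → B = (8, -29/4)

B = (8, -29/4)
F = (-157/178, -1511/178)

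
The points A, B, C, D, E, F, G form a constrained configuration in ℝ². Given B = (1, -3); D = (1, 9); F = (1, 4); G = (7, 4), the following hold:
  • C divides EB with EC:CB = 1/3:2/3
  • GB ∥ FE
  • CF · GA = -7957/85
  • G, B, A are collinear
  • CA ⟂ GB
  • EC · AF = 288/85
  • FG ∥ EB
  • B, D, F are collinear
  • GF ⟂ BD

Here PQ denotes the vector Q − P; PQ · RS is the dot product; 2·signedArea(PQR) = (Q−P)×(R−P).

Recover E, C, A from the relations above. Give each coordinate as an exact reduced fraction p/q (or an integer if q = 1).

1. E_x = -5  [FG ∥ EB ∩ GB ∥ FE]
2. E_y = -3  [FG ∥ EB ∩ GB ∥ FE]
   → E = (-5, -3)
3. C_x = -3  [C divides EB with EC:CB = 1/3:2/3]
4. C_y = -3  [C divides EB with EC:CB = 1/3:2/3]
   → C = (-3, -3)
5. A_x = -59/85  [G, B, A are collinear ∩ CA ⟂ GB]
6. A_y = -423/85  [G, B, A are collinear ∩ CA ⟂ GB]
   → A = (-59/85, -423/85)

A = (-59/85, -423/85)
C = (-3, -3)
E = (-5, -3)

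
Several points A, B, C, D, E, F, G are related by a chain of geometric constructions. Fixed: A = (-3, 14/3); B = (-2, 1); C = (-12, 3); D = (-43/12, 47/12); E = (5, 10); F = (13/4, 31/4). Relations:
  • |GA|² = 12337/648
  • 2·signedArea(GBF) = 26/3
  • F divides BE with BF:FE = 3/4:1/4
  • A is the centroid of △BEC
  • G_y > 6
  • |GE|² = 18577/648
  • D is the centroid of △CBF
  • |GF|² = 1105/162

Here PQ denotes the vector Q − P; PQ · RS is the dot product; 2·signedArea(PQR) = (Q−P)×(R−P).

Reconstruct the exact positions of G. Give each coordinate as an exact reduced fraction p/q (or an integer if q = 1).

G = (35/36, 233/36)

1. G_x = 35/36  [line -27/4·x + 21/4·y + -329/12 = 0 ∩ |GA|² = 12337/648]
2. G_y = 233/36  [line -27/4·x + 21/4·y + -329/12 = 0 ∩ |GA|² = 12337/648]
   → G = (35/36, 233/36)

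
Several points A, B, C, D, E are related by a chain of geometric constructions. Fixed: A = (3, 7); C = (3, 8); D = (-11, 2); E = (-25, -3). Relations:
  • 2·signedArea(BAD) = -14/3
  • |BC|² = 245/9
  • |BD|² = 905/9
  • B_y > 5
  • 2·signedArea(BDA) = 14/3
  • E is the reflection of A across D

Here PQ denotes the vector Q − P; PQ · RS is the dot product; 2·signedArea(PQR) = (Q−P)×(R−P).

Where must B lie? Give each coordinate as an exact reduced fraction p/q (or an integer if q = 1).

1. B_x = -5/3  [line 5·x + -14·y + 263/3 = 0 ∩ |BD|² = 905/9]
2. B_y = 17/3  [line 5·x + -14·y + 263/3 = 0 ∩ |BD|² = 905/9]
   → B = (-5/3, 17/3)

B = (-5/3, 17/3)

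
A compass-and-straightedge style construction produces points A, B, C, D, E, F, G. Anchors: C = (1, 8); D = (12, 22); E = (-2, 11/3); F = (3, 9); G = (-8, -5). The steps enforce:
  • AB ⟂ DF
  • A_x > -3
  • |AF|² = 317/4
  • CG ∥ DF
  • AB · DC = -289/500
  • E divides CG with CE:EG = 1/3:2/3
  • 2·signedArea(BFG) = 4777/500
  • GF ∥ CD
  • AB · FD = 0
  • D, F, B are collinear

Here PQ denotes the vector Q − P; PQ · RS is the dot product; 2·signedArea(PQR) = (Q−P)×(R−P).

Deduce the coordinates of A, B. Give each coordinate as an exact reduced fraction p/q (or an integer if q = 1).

1. B_x = -1029/500  [D, F, B are collinear ∩ 2·signedArea(BFG) = 4777/500]
2. B_y = 847/500  [D, F, B are collinear ∩ 2·signedArea(BFG) = 4777/500]
   → B = (-1029/500, 847/500)
3. A_x = -5/2  [AB · FD = 0 ∩ AB · DC = -289/500]
4. A_y = 2  [AB · FD = 0 ∩ AB · DC = -289/500]
   → A = (-5/2, 2)

A = (-5/2, 2)
B = (-1029/500, 847/500)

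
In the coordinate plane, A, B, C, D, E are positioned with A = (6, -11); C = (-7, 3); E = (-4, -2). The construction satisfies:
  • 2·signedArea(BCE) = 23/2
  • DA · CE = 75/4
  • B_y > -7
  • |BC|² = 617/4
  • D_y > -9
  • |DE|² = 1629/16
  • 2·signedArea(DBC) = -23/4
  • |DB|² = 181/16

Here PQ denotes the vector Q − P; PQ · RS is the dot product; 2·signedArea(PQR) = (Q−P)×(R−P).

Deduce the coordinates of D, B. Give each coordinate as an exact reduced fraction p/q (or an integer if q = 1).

B = (1, -13/2)
D = (7/2, -35/4)

1. D_x = 7/2  [line -3·x + 5·y + 217/4 = 0 ∩ |DE|² = 1629/16]
2. D_y = -35/4  [line -3·x + 5·y + 217/4 = 0 ∩ |DE|² = 1629/16]
   → D = (7/2, -35/4)
3. B_x = 1  [2·signedArea(DBC) = -23/4 ∩ 2·signedArea(BCE) = 23/2]
4. B_y = -13/2  [2·signedArea(DBC) = -23/4 ∩ 2·signedArea(BCE) = 23/2]
   → B = (1, -13/2)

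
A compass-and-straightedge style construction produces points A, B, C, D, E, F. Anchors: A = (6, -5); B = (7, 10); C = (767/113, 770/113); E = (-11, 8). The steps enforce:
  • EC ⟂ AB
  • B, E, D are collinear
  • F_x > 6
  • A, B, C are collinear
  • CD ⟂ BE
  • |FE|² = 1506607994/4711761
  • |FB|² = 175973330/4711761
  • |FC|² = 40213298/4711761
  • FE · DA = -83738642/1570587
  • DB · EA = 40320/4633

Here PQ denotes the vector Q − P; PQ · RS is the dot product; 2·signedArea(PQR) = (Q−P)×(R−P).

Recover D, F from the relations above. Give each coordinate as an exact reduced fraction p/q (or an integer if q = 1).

D = (29839/4633, 46042/4633)
F = (89084/13899, 18149/4633)

1. D_x = 29839/4633  [B, E, D are collinear ∩ CD ⟂ BE]
2. D_y = 46042/4633  [B, E, D are collinear ∩ CD ⟂ BE]
   → D = (29839/4633, 46042/4633)
3. F_x = 89084/13899  [line 2041/4633·x + 69207/4633·y + -96339853/1570587 = 0 ∩ |FE|² = 1506607994/4711761]
4. F_y = 18149/4633  [line 2041/4633·x + 69207/4633·y + -96339853/1570587 = 0 ∩ |FE|² = 1506607994/4711761]
   → F = (89084/13899, 18149/4633)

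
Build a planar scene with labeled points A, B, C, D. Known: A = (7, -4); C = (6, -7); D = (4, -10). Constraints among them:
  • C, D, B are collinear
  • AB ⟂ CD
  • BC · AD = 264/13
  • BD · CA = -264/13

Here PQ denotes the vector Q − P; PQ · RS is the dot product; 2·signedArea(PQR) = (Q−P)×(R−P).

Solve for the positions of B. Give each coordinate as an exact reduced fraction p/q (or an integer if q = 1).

B = (100/13, -58/13)

1. B_x = 100/13  [C, D, B are collinear ∩ AB ⟂ CD]
2. B_y = -58/13  [C, D, B are collinear ∩ AB ⟂ CD]
   → B = (100/13, -58/13)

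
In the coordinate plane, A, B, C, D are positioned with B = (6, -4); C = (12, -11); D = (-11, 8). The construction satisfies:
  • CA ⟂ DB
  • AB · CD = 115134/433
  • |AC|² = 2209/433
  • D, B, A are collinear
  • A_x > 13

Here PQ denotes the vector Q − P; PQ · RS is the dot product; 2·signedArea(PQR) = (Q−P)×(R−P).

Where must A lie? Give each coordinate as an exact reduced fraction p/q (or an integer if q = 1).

1. A_x = 5760/433  [D, B, A are collinear ∩ CA ⟂ DB]
2. A_y = -3964/433  [D, B, A are collinear ∩ CA ⟂ DB]
   → A = (5760/433, -3964/433)

A = (5760/433, -3964/433)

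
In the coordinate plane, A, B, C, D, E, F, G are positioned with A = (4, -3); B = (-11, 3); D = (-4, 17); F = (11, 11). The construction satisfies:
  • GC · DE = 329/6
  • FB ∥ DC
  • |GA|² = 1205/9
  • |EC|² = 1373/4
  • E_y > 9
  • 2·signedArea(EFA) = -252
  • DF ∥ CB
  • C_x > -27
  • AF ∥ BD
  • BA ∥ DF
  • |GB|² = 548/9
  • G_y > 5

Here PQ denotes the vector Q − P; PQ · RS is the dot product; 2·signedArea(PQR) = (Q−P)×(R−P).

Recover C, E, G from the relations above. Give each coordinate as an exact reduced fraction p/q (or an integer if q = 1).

C = (-26, 9)
E = (-15/2, 10)
G = (-11/3, 17/3)

1. C_x = -26  [DF ∥ CB ∩ FB ∥ DC]
2. C_y = 9  [DF ∥ CB ∩ FB ∥ DC]
   → C = (-26, 9)
3. E_x = -15/2  [line 14·x + -7·y + 175 = 0 ∩ |EC|² = 1373/4]
4. E_y = 10  [line 14·x + -7·y + 175 = 0 ∩ |EC|² = 1373/4]
   → E = (-15/2, 10)
5. G_x = -11/3  [line 7/2·x + 7·y + -161/6 = 0 ∩ |GA|² = 1205/9]
6. G_y = 17/3  [line 7/2·x + 7·y + -161/6 = 0 ∩ |GA|² = 1205/9]
   → G = (-11/3, 17/3)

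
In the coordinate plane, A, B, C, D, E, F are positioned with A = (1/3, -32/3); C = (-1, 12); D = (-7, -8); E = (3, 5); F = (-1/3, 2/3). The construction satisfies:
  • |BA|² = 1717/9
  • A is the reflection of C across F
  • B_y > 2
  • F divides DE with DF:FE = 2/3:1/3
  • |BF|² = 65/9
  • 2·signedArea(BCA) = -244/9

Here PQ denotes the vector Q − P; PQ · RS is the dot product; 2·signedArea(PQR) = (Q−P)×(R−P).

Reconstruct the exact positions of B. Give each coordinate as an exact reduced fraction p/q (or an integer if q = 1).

B = (-5/3, 3)

1. B_x = -5/3  [line 68/3·x + 4/3·y + 304/9 = 0 ∩ |BA|² = 1717/9]
2. B_y = 3  [line 68/3·x + 4/3·y + 304/9 = 0 ∩ |BA|² = 1717/9]
   → B = (-5/3, 3)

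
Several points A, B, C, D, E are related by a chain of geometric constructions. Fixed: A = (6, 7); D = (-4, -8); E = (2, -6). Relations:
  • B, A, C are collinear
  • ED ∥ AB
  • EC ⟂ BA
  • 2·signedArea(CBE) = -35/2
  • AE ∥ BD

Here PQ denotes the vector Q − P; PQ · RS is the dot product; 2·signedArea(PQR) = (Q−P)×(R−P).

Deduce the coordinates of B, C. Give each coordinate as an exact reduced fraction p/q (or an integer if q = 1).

1. B_x = 0  [AE ∥ BD ∩ ED ∥ AB]
2. B_y = 5  [AE ∥ BD ∩ ED ∥ AB]
   → B = (0, 5)
3. C_x = -3/2  [B, A, C are collinear ∩ EC ⟂ BA]
4. C_y = 9/2  [B, A, C are collinear ∩ EC ⟂ BA]
   → C = (-3/2, 9/2)

B = (0, 5)
C = (-3/2, 9/2)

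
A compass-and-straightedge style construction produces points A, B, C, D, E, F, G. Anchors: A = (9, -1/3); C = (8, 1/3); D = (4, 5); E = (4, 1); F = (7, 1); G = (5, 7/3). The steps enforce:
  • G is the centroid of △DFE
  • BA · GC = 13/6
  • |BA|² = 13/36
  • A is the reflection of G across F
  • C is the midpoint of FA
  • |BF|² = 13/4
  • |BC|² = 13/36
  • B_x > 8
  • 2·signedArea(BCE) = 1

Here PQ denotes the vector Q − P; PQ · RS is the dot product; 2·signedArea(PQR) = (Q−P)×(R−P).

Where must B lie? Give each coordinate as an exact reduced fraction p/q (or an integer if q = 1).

B = (17/2, 0)

1. B_x = 17/2  [2·signedArea(BCE) = 1 ∩ BA · GC = 13/6]
2. B_y = 0  [2·signedArea(BCE) = 1 ∩ BA · GC = 13/6]
   → B = (17/2, 0)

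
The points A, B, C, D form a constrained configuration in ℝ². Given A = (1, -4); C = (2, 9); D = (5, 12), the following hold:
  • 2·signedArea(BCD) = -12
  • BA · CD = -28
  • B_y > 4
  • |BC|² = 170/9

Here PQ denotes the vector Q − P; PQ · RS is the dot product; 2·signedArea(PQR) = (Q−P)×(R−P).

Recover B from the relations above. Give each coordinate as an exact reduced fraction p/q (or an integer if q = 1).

B = (5/3, 14/3)

1. B_x = 5/3  [BA · CD = -28 ∩ 2·signedArea(BCD) = -12]
2. B_y = 14/3  [BA · CD = -28 ∩ 2·signedArea(BCD) = -12]
   → B = (5/3, 14/3)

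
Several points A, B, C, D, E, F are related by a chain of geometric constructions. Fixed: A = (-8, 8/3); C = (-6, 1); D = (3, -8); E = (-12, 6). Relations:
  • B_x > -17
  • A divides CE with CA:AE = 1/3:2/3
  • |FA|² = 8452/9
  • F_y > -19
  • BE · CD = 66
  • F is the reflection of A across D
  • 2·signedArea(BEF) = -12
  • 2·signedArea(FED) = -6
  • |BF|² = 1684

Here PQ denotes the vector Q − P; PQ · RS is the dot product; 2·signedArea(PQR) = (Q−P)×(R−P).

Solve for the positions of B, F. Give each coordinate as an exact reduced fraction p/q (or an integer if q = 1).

B = (-16, 28/3)
F = (14, -56/3)

1. F_x = 14  [F is the reflection of A across D]
2. F_y = -56/3  [F is the reflection of A across D]
   → F = (14, -56/3)
3. B_x = -16  [2·signedArea(BEF) = -12 ∩ BE · CD = 66]
4. B_y = 28/3  [2·signedArea(BEF) = -12 ∩ BE · CD = 66]
   → B = (-16, 28/3)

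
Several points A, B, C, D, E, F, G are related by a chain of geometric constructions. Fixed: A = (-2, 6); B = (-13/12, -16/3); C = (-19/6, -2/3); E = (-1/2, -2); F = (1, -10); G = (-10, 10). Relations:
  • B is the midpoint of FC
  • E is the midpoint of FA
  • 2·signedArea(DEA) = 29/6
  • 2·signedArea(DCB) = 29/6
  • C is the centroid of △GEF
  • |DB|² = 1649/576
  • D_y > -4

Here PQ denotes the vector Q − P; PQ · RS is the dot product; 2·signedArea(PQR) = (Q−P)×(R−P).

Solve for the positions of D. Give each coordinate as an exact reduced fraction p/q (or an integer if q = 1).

1. D_x = -19/24  [2·signedArea(DCB) = 29/6 ∩ 2·signedArea(DEA) = 29/6]
2. D_y = -11/3  [2·signedArea(DCB) = 29/6 ∩ 2·signedArea(DEA) = 29/6]
   → D = (-19/24, -11/3)

D = (-19/24, -11/3)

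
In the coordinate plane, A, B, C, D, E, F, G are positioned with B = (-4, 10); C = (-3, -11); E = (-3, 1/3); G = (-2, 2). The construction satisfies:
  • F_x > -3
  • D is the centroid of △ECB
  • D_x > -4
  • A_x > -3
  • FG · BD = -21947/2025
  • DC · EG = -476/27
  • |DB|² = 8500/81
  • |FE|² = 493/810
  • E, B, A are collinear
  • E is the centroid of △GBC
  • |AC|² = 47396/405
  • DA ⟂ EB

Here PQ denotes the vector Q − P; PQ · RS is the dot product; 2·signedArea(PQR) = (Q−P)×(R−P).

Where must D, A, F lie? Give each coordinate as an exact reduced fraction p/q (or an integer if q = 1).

A = (-221/75, -41/225)
D = (-10/3, -2/9)
F = (-371/150, 409/450)

1. D_x = -10/3  [D is the centroid of △ECB]
2. D_y = -2/9  [D is the centroid of △ECB]
   → D = (-10/3, -2/9)
3. A_x = -221/75  [E, B, A are collinear ∩ DA ⟂ EB]
4. A_y = -41/225  [E, B, A are collinear ∩ DA ⟂ EB]
   → A = (-221/75, -41/225)
5. F_x = -371/150  [line -2/3·x + 92/9·y + -22153/2025 = 0 ∩ |FE|² = 493/810]
6. F_y = 409/450  [line -2/3·x + 92/9·y + -22153/2025 = 0 ∩ |FE|² = 493/810]
   → F = (-371/150, 409/450)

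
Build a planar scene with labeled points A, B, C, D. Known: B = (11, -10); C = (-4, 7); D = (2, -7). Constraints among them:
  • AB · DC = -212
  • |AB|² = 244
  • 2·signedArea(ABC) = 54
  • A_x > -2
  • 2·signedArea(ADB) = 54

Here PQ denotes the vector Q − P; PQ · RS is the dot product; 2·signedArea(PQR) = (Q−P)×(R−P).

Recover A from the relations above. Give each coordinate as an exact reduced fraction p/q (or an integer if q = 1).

A = (-1, 0)

1. A_x = -1  [2·signedArea(ADB) = 54 ∩ 2·signedArea(ABC) = 54]
2. A_y = 0  [2·signedArea(ADB) = 54 ∩ 2·signedArea(ABC) = 54]
   → A = (-1, 0)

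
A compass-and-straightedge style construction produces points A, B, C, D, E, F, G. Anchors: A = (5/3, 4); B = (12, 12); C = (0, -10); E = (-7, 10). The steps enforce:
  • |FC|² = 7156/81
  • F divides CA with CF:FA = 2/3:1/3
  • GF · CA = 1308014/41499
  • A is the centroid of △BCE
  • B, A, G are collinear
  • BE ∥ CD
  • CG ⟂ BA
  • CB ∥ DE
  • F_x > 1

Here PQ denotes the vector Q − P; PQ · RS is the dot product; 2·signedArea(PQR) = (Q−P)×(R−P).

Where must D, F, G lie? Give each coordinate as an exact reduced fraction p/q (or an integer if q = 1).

D = (-19, -12)
F = (10/9, -2/3)
G = (-9456/1537, -3156/1537)

1. D_x = -19  [CB ∥ DE ∩ BE ∥ CD]
2. D_y = -12  [CB ∥ DE ∩ BE ∥ CD]
   → D = (-19, -12)
3. F_x = 10/9  [F divides CA with CF:FA = 2/3:1/3]
4. F_y = -2/3  [F divides CA with CF:FA = 2/3:1/3]
   → F = (10/9, -2/3)
5. G_x = -9456/1537  [B, A, G are collinear ∩ CG ⟂ BA]
6. G_y = -3156/1537  [B, A, G are collinear ∩ CG ⟂ BA]
   → G = (-9456/1537, -3156/1537)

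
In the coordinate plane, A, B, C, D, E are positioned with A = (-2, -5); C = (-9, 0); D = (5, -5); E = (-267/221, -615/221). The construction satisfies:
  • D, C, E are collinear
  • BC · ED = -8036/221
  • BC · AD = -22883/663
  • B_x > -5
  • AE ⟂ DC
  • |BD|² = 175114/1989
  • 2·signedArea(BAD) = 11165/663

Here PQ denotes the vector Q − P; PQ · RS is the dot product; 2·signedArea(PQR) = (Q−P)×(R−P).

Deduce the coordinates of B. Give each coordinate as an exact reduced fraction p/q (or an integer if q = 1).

B = (-2698/663, -1720/663)

1. B_x = -2698/663  [BC · ED = -8036/221 ∩ BC · AD = -22883/663]
2. B_y = -1720/663  [BC · ED = -8036/221 ∩ BC · AD = -22883/663]
   → B = (-2698/663, -1720/663)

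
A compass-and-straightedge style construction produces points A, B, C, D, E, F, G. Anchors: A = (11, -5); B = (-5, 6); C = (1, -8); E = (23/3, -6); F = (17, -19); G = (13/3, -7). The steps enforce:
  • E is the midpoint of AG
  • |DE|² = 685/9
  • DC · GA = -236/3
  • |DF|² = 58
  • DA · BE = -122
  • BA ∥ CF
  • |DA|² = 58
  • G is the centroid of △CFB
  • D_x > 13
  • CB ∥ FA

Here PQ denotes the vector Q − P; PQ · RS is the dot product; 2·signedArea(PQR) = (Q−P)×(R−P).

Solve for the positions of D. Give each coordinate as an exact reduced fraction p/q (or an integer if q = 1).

1. D_x = 14  [DA · BE = -122 ∩ DC · GA = -236/3]
2. D_y = -12  [DA · BE = -122 ∩ DC · GA = -236/3]
   → D = (14, -12)

D = (14, -12)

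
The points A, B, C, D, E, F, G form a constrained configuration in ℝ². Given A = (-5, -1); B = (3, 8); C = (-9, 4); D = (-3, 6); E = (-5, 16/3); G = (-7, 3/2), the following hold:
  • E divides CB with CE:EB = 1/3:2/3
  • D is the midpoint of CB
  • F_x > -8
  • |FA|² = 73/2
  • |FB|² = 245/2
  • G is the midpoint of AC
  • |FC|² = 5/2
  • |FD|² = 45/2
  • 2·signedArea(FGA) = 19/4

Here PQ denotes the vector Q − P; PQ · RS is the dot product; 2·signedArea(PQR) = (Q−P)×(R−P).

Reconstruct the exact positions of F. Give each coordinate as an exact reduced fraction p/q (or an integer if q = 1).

1. F_x = -15/2  [line 5/2·x + 2·y + 39/4 = 0 ∩ |FC|² = 5/2]
2. F_y = 9/2  [line 5/2·x + 2·y + 39/4 = 0 ∩ |FC|² = 5/2]
   → F = (-15/2, 9/2)

F = (-15/2, 9/2)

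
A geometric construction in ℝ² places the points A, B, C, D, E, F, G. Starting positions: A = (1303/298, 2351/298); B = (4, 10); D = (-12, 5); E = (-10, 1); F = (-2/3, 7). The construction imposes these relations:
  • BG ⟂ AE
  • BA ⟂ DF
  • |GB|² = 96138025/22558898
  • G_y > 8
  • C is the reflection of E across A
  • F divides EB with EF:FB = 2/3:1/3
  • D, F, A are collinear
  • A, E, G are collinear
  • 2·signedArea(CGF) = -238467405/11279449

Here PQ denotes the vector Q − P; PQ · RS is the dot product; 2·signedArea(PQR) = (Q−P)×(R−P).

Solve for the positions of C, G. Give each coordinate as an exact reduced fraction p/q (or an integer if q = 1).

1. C_x = 2793/149  [C is the reflection of E across A]
2. C_y = 2202/149  [C is the reflection of E across A]
   → C = (2793/149, 2202/149)
3. G_x = 110365257/22558898  [A, E, G are collinear ∩ BG ⟂ AE]
4. G_y = 183594165/22558898  [A, E, G are collinear ∩ BG ⟂ AE]
   → G = (110365257/22558898, 183594165/22558898)

C = (2793/149, 2202/149)
G = (110365257/22558898, 183594165/22558898)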